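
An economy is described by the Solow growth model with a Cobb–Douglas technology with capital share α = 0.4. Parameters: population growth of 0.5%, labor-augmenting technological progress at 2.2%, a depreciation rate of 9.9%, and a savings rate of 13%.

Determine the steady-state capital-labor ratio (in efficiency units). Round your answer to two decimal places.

Steady state requires s·f(k) = (n + g + δ)·k, i.e. s·k^α = (n + g + δ)·k.
Dividing both sides by k: k^(1−α) = s / (n + g + δ).
k^0.6 = 0.13 / (0.005 + 0.022 + 0.099) = 0.13 / 0.126 = 1.0317
k* = 1.0317^(1/0.6) ≈ 1.0534

k* ≈ 1.05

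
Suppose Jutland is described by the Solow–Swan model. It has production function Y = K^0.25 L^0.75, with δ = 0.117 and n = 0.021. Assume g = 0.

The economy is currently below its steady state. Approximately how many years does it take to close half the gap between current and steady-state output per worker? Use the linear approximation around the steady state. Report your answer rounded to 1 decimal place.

about 6.7 years

Near the steady state the convergence rate is λ = (1 − α)(n + δ).
λ = (1 − 0.25) × 0.138 = 0.75 × 0.138 = 0.1035
Half-life = ln 2 / λ = 0.6931 / 0.1035 ≈ 6.70 years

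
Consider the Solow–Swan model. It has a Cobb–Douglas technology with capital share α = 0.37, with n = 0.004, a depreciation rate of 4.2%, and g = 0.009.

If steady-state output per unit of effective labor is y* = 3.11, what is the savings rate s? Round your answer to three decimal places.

s ≈ 0.380

At the steady state, Δk = 0, so s·k^α = (n + g + δ)·k.
Since y* = [s/(n + g + δ)]^(α/(1−α)), we have s/(n + g + δ) = (y*)^((1−α)/α) = 3.11^1.7027 = 6.9028.
Therefore s = 6.9028 × (n + g + δ) = 6.9028 × 0.055 = 0.3797.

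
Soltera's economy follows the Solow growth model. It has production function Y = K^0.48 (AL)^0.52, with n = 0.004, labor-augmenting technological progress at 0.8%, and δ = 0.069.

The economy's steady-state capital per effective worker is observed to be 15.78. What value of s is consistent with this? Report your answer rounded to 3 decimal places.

s ≈ 0.340

At the steady state, Δk = 0, so s·k^α = (n + g + δ)·k.
So s / (n + g + δ) = (k*)^(1−α) = 15.78^0.52 = 4.1977.
Therefore s = 4.1977 × (n + g + δ) = 4.1977 × 0.081 = 0.3400.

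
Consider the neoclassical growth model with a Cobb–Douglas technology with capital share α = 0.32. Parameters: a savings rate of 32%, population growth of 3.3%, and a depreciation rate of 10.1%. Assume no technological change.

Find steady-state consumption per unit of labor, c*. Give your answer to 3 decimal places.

c* = 1.024

Steady state requires s·f(k) = (n + δ)·k, i.e. s·k^α = (n + δ)·k.
Rearranging, k^(1−α) = s / (n + δ).
k^0.68 = 0.32 / (0.033 + 0.101) = 0.32 / 0.134 = 2.3881
k* = 2.3881^(1/0.68) ≈ 3.5972
y* = (k*)^α = 3.5972^0.32 ≈ 1.5063
c* = (1 − s)·y* = (1 − 0.32) × 1.5063 ≈ 1.0243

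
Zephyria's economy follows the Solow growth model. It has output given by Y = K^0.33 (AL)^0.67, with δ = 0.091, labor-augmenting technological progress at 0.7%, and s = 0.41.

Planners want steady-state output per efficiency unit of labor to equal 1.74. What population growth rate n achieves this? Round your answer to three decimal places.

At the steady state, Δk = 0, so s·k^α = (n + g + δ)·k.
Since y* = [s/(n + g + δ)]^(α/(1−α)), we have s/(n + g + δ) = (y*)^((1−α)/α) = 1.74^2.0303 = 3.0788.
Therefore n + g + δ = s / 3.0788 = 0.41 / 3.0788 = 0.1332, so n = 0.1332 − 0.098 = 0.0352.

n ≈ 0.035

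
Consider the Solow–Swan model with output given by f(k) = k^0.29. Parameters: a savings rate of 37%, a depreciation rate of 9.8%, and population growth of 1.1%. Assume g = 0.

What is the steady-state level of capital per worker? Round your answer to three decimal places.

k* = 5.592

At the steady state, Δk = 0, so s·k^α = (n + δ)·k.
Dividing both sides by k: k^(1−α) = s / (n + δ).
k^0.71 = 0.37 / (0.011 + 0.098) = 0.37 / 0.109 = 3.3945
k* = 3.3945^(1/0.71) ≈ 5.5921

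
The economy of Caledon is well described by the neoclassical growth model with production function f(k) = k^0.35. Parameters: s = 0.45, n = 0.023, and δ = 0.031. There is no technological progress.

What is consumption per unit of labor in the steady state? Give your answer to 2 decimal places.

c* ≈ 1.72

Steady state requires s·f(k) = (n + δ)·k, i.e. s·k^α = (n + δ)·k.
Dividing both sides by k: k^(1−α) = s / (n + δ).
k^0.65 = 0.45 / (0.023 + 0.031) = 0.45 / 0.054 = 8.3333
k* = 8.3333^(1/0.65) ≈ 26.1001
y* = (k*)^α = 26.1001^0.35 ≈ 3.1320
c* = (1 − s)·y* = (1 − 0.45) × 3.1320 ≈ 1.7226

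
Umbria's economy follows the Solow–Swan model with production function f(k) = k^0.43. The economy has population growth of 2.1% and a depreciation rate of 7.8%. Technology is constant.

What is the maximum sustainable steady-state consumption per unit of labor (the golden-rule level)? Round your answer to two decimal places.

At the golden rule, f'(k) = n + δ, so α·k^(α−1) = n + δ and k_gold = (α/(n + δ))^(1/(1−α)).
k_gold = (0.43/0.099)^(1/0.57) = 4.3434^1.7544 ≈ 13.1525
c_gold = f(k_gold) − (n + δ)·k_gold = 3.0281 − 0.099×13.1525 ≈ 1.7260

c_gold ≈ 1.73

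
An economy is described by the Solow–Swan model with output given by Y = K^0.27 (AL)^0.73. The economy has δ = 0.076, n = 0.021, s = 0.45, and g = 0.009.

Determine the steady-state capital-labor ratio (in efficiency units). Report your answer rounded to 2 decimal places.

k* = 7.25

In steady state, investment equals break-even investment: s·k^α = (n + g + δ)·k.
Dividing both sides by k: k^(1−α) = s / (n + g + δ).
k^0.73 = 0.45 / (0.021 + 0.009 + 0.076) = 0.45 / 0.106 = 4.2453
k* = 4.2453^(1/0.73) ≈ 7.2468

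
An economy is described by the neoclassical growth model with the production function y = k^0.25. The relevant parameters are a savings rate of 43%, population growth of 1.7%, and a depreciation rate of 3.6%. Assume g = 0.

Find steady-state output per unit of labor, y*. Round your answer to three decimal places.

At the steady state, Δk = 0, so s·k^α = (n + δ)·k.
Rearranging, k^(1−α) = s / (n + δ).
k^0.75 = 0.43 / (0.017 + 0.036) = 0.43 / 0.053 = 8.1132
k* = 8.1132^(1/0.75) ≈ 16.3026
y* = (k*)^α = 16.3026^0.25 ≈ 2.0094

y* = 2.009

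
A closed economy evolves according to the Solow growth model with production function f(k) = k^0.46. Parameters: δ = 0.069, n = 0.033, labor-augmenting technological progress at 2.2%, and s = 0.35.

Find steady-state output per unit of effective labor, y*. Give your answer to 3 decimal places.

Steady state requires s·f(k) = (n + g + δ)·k, i.e. s·k^α = (n + g + δ)·k.
Dividing both sides by k: k^(1−α) = s / (n + g + δ).
k^0.54 = 0.35 / (0.033 + 0.022 + 0.069) = 0.35 / 0.124 = 2.8226
k* = 2.8226^(1/0.54) ≈ 6.8318
y* = (k*)^α = 6.8318^0.46 ≈ 2.4204

y* ≈ 2.420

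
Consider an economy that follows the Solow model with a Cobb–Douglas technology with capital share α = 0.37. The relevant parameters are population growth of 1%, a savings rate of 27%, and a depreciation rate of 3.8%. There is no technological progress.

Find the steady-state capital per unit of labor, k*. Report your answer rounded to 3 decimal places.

k* ≈ 15.512

Steady state requires s·f(k) = (n + δ)·k, i.e. s·k^α = (n + δ)·k.
Rearranging, k^(1−α) = s / (n + δ).
k^0.63 = 0.27 / (0.010 + 0.038) = 0.27 / 0.048 = 5.6250
k* = 5.6250^(1/0.63) ≈ 15.5121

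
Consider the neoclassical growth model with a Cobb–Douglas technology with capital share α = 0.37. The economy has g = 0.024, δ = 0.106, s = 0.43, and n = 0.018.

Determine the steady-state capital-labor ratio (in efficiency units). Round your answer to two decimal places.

k* ≈ 5.44

At the steady state, Δk = 0, so s·k^α = (n + g + δ)·k.
Dividing both sides by k: k^(1−α) = s / (n + g + δ).
k^0.63 = 0.43 / (0.018 + 0.024 + 0.106) = 0.43 / 0.148 = 2.9054
k* = 2.9054^(1/0.63) ≈ 5.4356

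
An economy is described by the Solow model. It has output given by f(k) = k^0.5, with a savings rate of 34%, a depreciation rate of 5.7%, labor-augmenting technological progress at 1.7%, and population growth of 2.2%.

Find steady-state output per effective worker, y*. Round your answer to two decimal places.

Steady state requires s·f(k) = (n + g + δ)·k, i.e. s·k^α = (n + g + δ)·k.
Dividing both sides by k: k^(1−α) = s / (n + g + δ).
k^0.5 = 0.34 / (0.022 + 0.017 + 0.057) = 0.34 / 0.096 = 3.5417
k* = 3.5417^(1/0.5) ≈ 12.5436
y* = (k*)^α = 12.5436^0.5 ≈ 3.5417

y* ≈ 3.54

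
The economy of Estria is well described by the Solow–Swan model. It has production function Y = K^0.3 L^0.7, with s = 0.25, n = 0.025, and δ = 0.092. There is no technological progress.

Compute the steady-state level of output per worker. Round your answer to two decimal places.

In steady state, investment equals break-even investment: s·k^α = (n + δ)·k.
Rearranging, k^(1−α) = s / (n + δ).
k^0.7 = 0.25 / (0.025 + 0.092) = 0.25 / 0.117 = 2.1368
k* = 2.1368^(1/0.7) ≈ 2.9586
y* = (k*)^α = 2.9586^0.3 ≈ 1.3846

y* = 1.38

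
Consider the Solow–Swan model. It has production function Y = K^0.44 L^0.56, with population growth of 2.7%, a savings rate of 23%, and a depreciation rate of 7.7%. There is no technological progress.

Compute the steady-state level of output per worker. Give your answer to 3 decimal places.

y* ≈ 1.866

In steady state, investment equals break-even investment: s·k^α = (n + δ)·k.
Rearranging, k^(1−α) = s / (n + δ).
k^0.56 = 0.23 / (0.027 + 0.077) = 0.23 / 0.104 = 2.2115
k* = 2.2115^(1/0.56) ≈ 4.1258
y* = (k*)^α = 4.1258^0.44 ≈ 1.8656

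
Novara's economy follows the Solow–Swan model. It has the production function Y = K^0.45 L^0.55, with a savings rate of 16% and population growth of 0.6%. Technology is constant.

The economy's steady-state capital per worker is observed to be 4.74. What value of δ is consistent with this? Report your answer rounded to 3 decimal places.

Steady state requires s·f(k) = (n + δ)·k, i.e. s·k^α = (n + δ)·k.
So s / (n + δ) = (k*)^(1−α) = 4.74^0.55 = 2.3533.
Therefore n + δ = s / 2.3533 = 0.16 / 2.3533 = 0.0680, so δ = 0.0680 − 0.006 = 0.0620.

δ ≈ 0.062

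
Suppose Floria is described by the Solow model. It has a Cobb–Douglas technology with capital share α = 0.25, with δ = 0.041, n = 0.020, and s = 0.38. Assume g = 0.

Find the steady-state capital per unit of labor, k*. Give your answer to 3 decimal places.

At the steady state, Δk = 0, so s·k^α = (n + δ)·k.
Rearranging, k^(1−α) = s / (n + δ).
k^0.75 = 0.38 / (0.020 + 0.041) = 0.38 / 0.061 = 6.2295
k* = 6.2295^(1/0.75) ≈ 11.4623

k* ≈ 11.462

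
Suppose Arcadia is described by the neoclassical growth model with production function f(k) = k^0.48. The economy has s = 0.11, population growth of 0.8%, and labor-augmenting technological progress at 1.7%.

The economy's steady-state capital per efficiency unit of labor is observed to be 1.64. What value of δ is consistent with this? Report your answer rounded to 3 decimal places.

Steady state requires s·f(k) = (n + g + δ)·k, i.e. s·k^α = (n + g + δ)·k.
So s / (n + g + δ) = (k*)^(1−α) = 1.64^0.52 = 1.2934.
Therefore n + g + δ = s / 1.2934 = 0.11 / 1.2934 = 0.0850, so δ = 0.0850 − 0.025 = 0.0600.

δ ≈ 0.060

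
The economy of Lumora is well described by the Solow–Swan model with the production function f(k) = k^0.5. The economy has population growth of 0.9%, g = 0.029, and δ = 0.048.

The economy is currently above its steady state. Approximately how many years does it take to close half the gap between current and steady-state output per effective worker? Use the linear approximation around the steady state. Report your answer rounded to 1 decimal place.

Near the steady state the convergence rate is λ = (1 − α)(n + g + δ).
λ = (1 − 0.5) × 0.086 = 0.5 × 0.086 = 0.0430
Half-life = ln 2 / λ = 0.6931 / 0.0430 ≈ 16.12 years

half-life ≈ 16.1 years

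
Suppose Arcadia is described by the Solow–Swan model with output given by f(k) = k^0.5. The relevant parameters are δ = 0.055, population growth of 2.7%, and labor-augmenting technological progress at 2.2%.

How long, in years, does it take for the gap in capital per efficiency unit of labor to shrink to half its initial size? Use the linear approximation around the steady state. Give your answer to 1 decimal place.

Near the steady state the convergence rate is λ = (1 − α)(n + g + δ).
λ = (1 − 0.5) × 0.104 = 0.5 × 0.104 = 0.0520
Half-life = ln 2 / λ = 0.6931 / 0.0520 ≈ 13.33 years

half-life ≈ 13.3 years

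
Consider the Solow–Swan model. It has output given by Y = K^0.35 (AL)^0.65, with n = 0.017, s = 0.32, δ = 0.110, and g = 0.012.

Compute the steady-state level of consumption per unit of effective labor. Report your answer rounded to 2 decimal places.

At the steady state, Δk = 0, so s·k^α = (n + g + δ)·k.
Rearranging, k^(1−α) = s / (n + g + δ).
k^0.65 = 0.32 / (0.017 + 0.012 + 0.110) = 0.32 / 0.139 = 2.3022
k* = 2.3022^(1/0.65) ≈ 3.6070
y* = (k*)^α = 3.6070^0.35 ≈ 1.5668
c* = (1 − s)·y* = (1 − 0.32) × 1.5668 ≈ 1.0654

c* ≈ 1.07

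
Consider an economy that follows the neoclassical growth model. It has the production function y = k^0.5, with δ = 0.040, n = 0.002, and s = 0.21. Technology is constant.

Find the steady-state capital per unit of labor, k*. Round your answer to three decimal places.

In steady state, investment equals break-even investment: s·k^α = (n + δ)·k.
Dividing both sides by k: k^(1−α) = s / (n + δ).
k^0.5 = 0.21 / (0.002 + 0.040) = 0.21 / 0.042 = 5.0000
k* = 5.0000^(1/0.5) ≈ 25.0000

k* ≈ 25.000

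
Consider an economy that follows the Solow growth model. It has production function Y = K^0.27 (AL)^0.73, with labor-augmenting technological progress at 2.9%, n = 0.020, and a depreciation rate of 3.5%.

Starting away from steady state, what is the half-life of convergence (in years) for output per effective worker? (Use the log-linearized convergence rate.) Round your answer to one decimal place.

Near the steady state the convergence rate is λ = (1 − α)(n + g + δ).
λ = (1 − 0.27) × 0.084 = 0.73 × 0.084 = 0.06132
Half-life = ln 2 / λ = 0.6931 / 0.06132 ≈ 11.30 years

half-life ≈ 11.3 years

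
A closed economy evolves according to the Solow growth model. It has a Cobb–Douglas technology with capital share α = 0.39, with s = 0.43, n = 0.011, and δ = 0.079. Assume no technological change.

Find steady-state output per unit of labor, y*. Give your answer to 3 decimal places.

y* = 2.718

Steady state requires s·f(k) = (n + δ)·k, i.e. s·k^α = (n + δ)·k.
Dividing both sides by k: k^(1−α) = s / (n + δ).
k^0.61 = 0.43 / (0.011 + 0.079) = 0.43 / 0.090 = 4.7778
k* = 4.7778^(1/0.61) ≈ 12.9864
y* = (k*)^α = 12.9864^0.39 ≈ 2.7181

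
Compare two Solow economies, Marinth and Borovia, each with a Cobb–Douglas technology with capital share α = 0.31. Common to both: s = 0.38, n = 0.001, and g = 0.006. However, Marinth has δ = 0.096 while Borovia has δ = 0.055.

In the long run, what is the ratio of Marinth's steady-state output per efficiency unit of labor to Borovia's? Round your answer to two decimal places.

ratio ≈ 0.80

Steady-state y* = [s/(n + g + δ)]^(α/(1−α)), so the ratio is [ (s_M/(n + g + δ)_M) / (s_B/(n + g + δ)_B) ]^0.4493.
s_M/(n + g + δ)_M = 0.38/0.103 = 3.6893; s_B/(n + g + δ)_B = 0.38/0.062 = 6.1290.
Ratio = (3.6893/6.1290)^0.4493 = 0.6019^0.4493 ≈ 0.7960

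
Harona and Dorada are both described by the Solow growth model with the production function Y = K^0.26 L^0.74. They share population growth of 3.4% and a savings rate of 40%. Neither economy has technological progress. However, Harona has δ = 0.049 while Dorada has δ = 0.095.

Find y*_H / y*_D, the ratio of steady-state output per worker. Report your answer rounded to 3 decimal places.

Steady-state y* = [s/(n + δ)]^(α/(1−α)), so the ratio is [ (s_H/(n + δ)_H) / (s_D/(n + δ)_D) ]^0.3514.
s_H/(n + δ)_H = 0.40/0.083 = 4.8193; s_D/(n + δ)_D = 0.40/0.129 = 3.1008.
Ratio = (4.8193/3.1008)^0.3514 = 1.5542^0.3514 ≈ 1.1676

ratio ≈ 1.168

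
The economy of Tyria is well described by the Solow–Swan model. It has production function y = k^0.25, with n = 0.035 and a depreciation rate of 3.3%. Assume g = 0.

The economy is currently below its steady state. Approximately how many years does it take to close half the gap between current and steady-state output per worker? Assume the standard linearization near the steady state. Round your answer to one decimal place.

half-life ≈ 13.6 years

Near the steady state the convergence rate is λ = (1 − α)(n + δ).
λ = (1 − 0.25) × 0.068 = 0.75 × 0.068 = 0.0510
Half-life = ln 2 / λ = 0.6931 / 0.0510 ≈ 13.59 years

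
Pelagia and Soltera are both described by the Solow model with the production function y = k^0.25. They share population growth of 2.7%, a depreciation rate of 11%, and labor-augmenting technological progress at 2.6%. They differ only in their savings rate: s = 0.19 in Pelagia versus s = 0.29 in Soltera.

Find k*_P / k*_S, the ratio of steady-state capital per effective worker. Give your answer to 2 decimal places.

ratio ≈ 0.57

Steady-state k* = [s/(n + g + δ)]^(1/(1−α)), so the ratio is [ (s_P/(n + g + δ)_P) / (s_S/(n + g + δ)_S) ]^1.3333.
s_P/(n + g + δ)_P = 0.19/0.163 = 1.1656; s_S/(n + g + δ)_S = 0.29/0.163 = 1.7791.
Ratio = (1.1656/1.7791)^1.3333 = 0.6552^1.3333 ≈ 0.5691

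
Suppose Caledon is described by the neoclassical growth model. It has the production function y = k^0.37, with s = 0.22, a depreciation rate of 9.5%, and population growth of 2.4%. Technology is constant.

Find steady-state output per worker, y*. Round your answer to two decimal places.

Steady state requires s·f(k) = (n + δ)·k, i.e. s·k^α = (n + δ)·k.
Dividing both sides by k: k^(1−α) = s / (n + δ).
k^0.63 = 0.22 / (0.024 + 0.095) = 0.22 / 0.119 = 1.8487
k* = 1.8487^(1/0.63) ≈ 2.6521
y* = (k*)^α = 2.6521^0.37 ≈ 1.4346

y* = 1.43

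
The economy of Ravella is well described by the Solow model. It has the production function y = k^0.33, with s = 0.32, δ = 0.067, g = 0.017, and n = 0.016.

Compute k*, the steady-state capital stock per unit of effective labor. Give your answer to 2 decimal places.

At the steady state, Δk = 0, so s·k^α = (n + g + δ)·k.
Rearranging, k^(1−α) = s / (n + g + δ).
k^0.67 = 0.32 / (0.016 + 0.017 + 0.067) = 0.32 / 0.100 = 3.2000
k* = 3.2000^(1/0.67) ≈ 5.6749

k* ≈ 5.67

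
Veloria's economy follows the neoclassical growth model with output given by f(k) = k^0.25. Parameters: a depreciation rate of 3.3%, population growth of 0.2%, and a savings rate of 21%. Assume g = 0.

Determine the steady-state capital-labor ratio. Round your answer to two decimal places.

At the steady state, Δk = 0, so s·k^α = (n + δ)·k.
Rearranging, k^(1−α) = s / (n + δ).
k^0.75 = 0.21 / (0.002 + 0.033) = 0.21 / 0.035 = 6.0000
k* = 6.0000^(1/0.75) ≈ 10.9027

k* = 10.90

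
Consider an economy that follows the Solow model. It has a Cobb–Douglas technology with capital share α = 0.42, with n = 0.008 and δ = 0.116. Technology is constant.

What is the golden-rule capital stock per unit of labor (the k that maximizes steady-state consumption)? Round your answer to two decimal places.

k_gold ≈ 8.19

The golden rule sets f'(k) = n + δ, i.e. α·k^(α−1) = n + δ.
So k^(1−α) = α / (n + δ) = 0.42 / 0.124 = 3.3871.
k_gold = 3.3871^(1/0.58) ≈ 8.1940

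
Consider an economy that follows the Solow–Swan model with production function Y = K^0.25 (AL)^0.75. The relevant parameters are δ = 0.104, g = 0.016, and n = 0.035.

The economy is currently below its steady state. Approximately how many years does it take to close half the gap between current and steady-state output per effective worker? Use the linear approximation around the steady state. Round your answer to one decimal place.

Near the steady state the convergence rate is λ = (1 − α)(n + g + δ).
λ = (1 − 0.25) × 0.155 = 0.75 × 0.155 = 0.11625
Half-life = ln 2 / λ = 0.6931 / 0.11625 ≈ 5.96 years

t_½ ≈ 6.0 years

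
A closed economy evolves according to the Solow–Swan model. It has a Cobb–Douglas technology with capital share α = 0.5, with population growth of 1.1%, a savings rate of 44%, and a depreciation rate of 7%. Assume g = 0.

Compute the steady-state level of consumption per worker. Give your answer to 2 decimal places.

In steady state, investment equals break-even investment: s·k^α = (n + δ)·k.
Rearranging, k^(1−α) = s / (n + δ).
k^0.5 = 0.44 / (0.011 + 0.070) = 0.44 / 0.081 = 5.4321
k* = 5.4321^(1/0.5) ≈ 29.5077
y* = (k*)^α = 29.5077^0.5 ≈ 5.4321
c* = (1 − s)·y* = (1 − 0.44) × 5.4321 ≈ 3.0420

c* ≈ 3.04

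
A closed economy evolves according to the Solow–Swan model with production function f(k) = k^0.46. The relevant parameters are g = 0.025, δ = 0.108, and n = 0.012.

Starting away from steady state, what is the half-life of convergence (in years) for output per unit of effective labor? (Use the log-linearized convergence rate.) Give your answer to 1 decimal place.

Near the steady state the convergence rate is λ = (1 − α)(n + g + δ).
λ = (1 − 0.46) × 0.145 = 0.54 × 0.145 = 0.0783
Half-life = ln 2 / λ = 0.6931 / 0.0783 ≈ 8.85 years

about 8.9 years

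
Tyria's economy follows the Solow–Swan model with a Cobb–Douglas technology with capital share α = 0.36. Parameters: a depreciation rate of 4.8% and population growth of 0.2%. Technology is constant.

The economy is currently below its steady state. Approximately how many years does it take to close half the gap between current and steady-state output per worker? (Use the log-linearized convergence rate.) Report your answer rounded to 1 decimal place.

Near the steady state the convergence rate is λ = (1 − α)(n + δ).
λ = (1 − 0.36) × 0.050 = 0.64 × 0.050 = 0.0320
Half-life = ln 2 / λ = 0.6931 / 0.0320 ≈ 21.66 years

half-life ≈ 21.7 years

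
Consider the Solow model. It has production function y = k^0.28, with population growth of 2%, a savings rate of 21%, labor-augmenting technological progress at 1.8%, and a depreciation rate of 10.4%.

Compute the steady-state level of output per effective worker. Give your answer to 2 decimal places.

y* ≈ 1.16

Steady state requires s·f(k) = (n + g + δ)·k, i.e. s·k^α = (n + g + δ)·k.
Rearranging, k^(1−α) = s / (n + g + δ).
k^0.72 = 0.21 / (0.020 + 0.018 + 0.104) = 0.21 / 0.142 = 1.4789
k* = 1.4789^(1/0.72) ≈ 1.7220
y* = (k*)^α = 1.7220^0.28 ≈ 1.1644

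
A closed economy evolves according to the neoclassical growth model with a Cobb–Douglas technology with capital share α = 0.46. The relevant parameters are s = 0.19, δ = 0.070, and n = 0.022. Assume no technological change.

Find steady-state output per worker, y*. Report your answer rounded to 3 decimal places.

In steady state, investment equals break-even investment: s·k^α = (n + δ)·k.
Dividing both sides by k: k^(1−α) = s / (n + δ).
k^0.54 = 0.19 / (0.022 + 0.070) = 0.19 / 0.092 = 2.0652
k* = 2.0652^(1/0.54) ≈ 3.8306
y* = (k*)^α = 3.8306^0.46 ≈ 1.8548

y* ≈ 1.855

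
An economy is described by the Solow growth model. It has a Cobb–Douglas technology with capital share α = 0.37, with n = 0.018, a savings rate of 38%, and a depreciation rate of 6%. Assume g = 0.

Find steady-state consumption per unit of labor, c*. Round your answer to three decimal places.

c* ≈ 1.571

At the steady state, Δk = 0, so s·k^α = (n + δ)·k.
Dividing both sides by k: k^(1−α) = s / (n + δ).
k^0.63 = 0.38 / (0.018 + 0.060) = 0.38 / 0.078 = 4.8718
k* = 4.8718^(1/0.63) ≈ 12.3473
y* = (k*)^α = 12.3473^0.37 ≈ 2.5344
c* = (1 − s)·y* = (1 − 0.38) × 2.5344 ≈ 1.5713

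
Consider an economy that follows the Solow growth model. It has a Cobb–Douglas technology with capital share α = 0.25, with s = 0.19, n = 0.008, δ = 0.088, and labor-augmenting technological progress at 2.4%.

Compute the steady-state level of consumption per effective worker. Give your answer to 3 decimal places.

c* = 0.944

At the steady state, Δk = 0, so s·k^α = (n + g + δ)·k.
Dividing both sides by k: k^(1−α) = s / (n + g + δ).
k^0.75 = 0.19 / (0.008 + 0.024 + 0.088) = 0.19 / 0.120 = 1.5833
k* = 1.5833^(1/0.75) ≈ 1.8454
y* = (k*)^α = 1.8454^0.25 ≈ 1.1655
c* = (1 − s)·y* = (1 − 0.19) × 1.1655 ≈ 0.9441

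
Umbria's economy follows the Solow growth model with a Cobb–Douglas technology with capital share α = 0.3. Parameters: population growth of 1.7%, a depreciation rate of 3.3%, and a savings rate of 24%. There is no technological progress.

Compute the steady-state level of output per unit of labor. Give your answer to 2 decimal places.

At the steady state, Δk = 0, so s·k^α = (n + δ)·k.
Dividing both sides by k: k^(1−α) = s / (n + δ).
k^0.7 = 0.24 / (0.017 + 0.033) = 0.24 / 0.050 = 4.8000
k* = 4.8000^(1/0.7) ≈ 9.4016
y* = (k*)^α = 9.4016^0.3 ≈ 1.9587

y* ≈ 1.96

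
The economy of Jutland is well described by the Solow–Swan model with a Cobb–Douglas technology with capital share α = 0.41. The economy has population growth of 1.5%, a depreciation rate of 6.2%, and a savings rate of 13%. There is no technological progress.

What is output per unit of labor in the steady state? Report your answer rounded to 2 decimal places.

At the steady state, Δk = 0, so s·k^α = (n + δ)·k.
Rearranging, k^(1−α) = s / (n + δ).
k^0.59 = 0.13 / (0.015 + 0.062) = 0.13 / 0.077 = 1.6883
k* = 1.6883^(1/0.59) ≈ 2.4294
y* = (k*)^α = 2.4294^0.41 ≈ 1.4390

y* ≈ 1.44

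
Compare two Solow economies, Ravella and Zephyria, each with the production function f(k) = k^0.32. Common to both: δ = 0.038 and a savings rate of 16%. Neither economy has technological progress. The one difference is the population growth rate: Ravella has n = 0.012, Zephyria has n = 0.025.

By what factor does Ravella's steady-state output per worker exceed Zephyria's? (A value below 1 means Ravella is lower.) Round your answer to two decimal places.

Steady-state y* = [s/(n + δ)]^(α/(1−α)), so the ratio is [ (s_R/(n + δ)_R) / (s_Z/(n + δ)_Z) ]^0.4706.
s_R/(n + δ)_R = 0.16/0.050 = 3.2000; s_Z/(n + δ)_Z = 0.16/0.063 = 2.5397.
Ratio = (3.2000/2.5397)^0.4706 = 1.2600^0.4706 ≈ 1.1149

y*_R / y*_Z ≈ 1.11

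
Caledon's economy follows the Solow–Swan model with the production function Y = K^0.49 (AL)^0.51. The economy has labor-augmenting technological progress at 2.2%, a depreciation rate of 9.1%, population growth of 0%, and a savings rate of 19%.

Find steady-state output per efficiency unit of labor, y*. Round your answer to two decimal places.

y* = 1.65

Steady state requires s·f(k) = (n + g + δ)·k, i.e. s·k^α = (n + g + δ)·k.
Dividing both sides by k: k^(1−α) = s / (n + g + δ).
k^0.51 = 0.19 / (0.000 + 0.022 + 0.091) = 0.19 / 0.113 = 1.6814
k* = 1.6814^(1/0.51) ≈ 2.7701
y* = (k*)^α = 2.7701^0.49 ≈ 1.6475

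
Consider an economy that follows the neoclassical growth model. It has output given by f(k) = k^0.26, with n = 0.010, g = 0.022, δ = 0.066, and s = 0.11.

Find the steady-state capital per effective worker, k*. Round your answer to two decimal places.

k* = 1.17

At the steady state, Δk = 0, so s·k^α = (n + g + δ)·k.
Rearranging, k^(1−α) = s / (n + g + δ).
k^0.74 = 0.11 / (0.010 + 0.022 + 0.066) = 0.11 / 0.098 = 1.1224
k* = 1.1224^(1/0.74) ≈ 1.1689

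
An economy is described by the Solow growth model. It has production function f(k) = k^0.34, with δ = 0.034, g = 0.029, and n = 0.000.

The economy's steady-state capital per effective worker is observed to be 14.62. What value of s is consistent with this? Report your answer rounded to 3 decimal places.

In steady state, investment equals break-even investment: s·k^α = (n + g + δ)·k.
So s / (n + g + δ) = (k*)^(1−α) = 14.62^0.66 = 5.8731.
Therefore s = 5.8731 × (n + g + δ) = 5.8731 × 0.063 = 0.3700.

s ≈ 0.370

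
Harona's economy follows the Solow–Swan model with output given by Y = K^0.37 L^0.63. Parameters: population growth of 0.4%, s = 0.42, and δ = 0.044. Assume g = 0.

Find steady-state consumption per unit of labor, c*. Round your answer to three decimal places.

In steady state, investment equals break-even investment: s·k^α = (n + δ)·k.
Dividing both sides by k: k^(1−α) = s / (n + δ).
k^0.63 = 0.42 / (0.004 + 0.044) = 0.42 / 0.048 = 8.7500
k* = 8.7500^(1/0.63) ≈ 31.2789
y* = (k*)^α = 31.2789^0.37 ≈ 3.5747
c* = (1 − s)·y* = (1 − 0.42) × 3.5747 ≈ 2.0733

c* = 2.073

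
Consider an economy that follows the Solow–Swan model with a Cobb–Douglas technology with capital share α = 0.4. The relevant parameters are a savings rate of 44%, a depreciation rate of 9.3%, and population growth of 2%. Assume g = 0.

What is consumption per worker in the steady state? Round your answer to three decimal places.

c* = 1.386

At the steady state, Δk = 0, so s·k^α = (n + δ)·k.
Rearranging, k^(1−α) = s / (n + δ).
k^0.6 = 0.44 / (0.020 + 0.093) = 0.44 / 0.113 = 3.8938
k* = 3.8938^(1/0.6) ≈ 9.6373
y* = (k*)^α = 9.6373^0.4 ≈ 2.4750
c* = (1 − s)·y* = (1 − 0.44) × 2.4750 ≈ 1.3860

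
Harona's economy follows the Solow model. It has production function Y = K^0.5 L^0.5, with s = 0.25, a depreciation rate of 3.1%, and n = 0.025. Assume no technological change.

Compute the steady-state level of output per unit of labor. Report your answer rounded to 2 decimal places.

y* ≈ 4.46

At the steady state, Δk = 0, so s·k^α = (n + δ)·k.
Rearranging, k^(1−α) = s / (n + δ).
k^0.5 = 0.25 / (0.025 + 0.031) = 0.25 / 0.056 = 4.4643
k* = 4.4643^(1/0.5) ≈ 19.9300
y* = (k*)^α = 19.9300^0.5 ≈ 4.4643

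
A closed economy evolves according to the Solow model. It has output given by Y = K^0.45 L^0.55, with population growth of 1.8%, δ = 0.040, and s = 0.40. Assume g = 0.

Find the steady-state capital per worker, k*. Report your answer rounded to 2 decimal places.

Steady state requires s·f(k) = (n + δ)·k, i.e. s·k^α = (n + δ)·k.
Dividing both sides by k: k^(1−α) = s / (n + δ).
k^0.55 = 0.40 / (0.018 + 0.040) = 0.40 / 0.058 = 6.8966
k* = 6.8966^(1/0.55) ≈ 33.4804

k* = 33.48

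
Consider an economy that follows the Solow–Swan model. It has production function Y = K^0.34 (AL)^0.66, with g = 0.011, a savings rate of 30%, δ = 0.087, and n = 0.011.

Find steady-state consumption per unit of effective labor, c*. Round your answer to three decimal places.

c* = 1.179

Steady state requires s·f(k) = (n + g + δ)·k, i.e. s·k^α = (n + g + δ)·k.
Rearranging, k^(1−α) = s / (n + g + δ).
k^0.66 = 0.30 / (0.011 + 0.011 + 0.087) = 0.30 / 0.109 = 2.7523
k* = 2.7523^(1/0.66) ≈ 4.6367
y* = (k*)^α = 4.6367^0.34 ≈ 1.6847
c* = (1 − s)·y* = (1 − 0.30) × 1.6847 ≈ 1.1793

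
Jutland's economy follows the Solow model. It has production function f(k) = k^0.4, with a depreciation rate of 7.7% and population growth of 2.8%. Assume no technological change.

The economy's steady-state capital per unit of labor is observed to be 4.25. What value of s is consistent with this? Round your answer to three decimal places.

s ≈ 0.250

Steady state requires s·f(k) = (n + δ)·k, i.e. s·k^α = (n + δ)·k.
So s / (n + δ) = (k*)^(1−α) = 4.25^0.6 = 2.3825.
Therefore s = 2.3825 × (n + δ) = 2.3825 × 0.105 = 0.2502.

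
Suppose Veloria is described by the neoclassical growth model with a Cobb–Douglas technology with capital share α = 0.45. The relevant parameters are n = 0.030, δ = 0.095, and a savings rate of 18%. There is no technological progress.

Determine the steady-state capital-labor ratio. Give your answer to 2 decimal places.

At the steady state, Δk = 0, so s·k^α = (n + δ)·k.
Dividing both sides by k: k^(1−α) = s / (n + δ).
k^0.55 = 0.18 / (0.030 + 0.095) = 0.18 / 0.125 = 1.4400
k* = 1.4400^(1/0.55) ≈ 1.9406

k* ≈ 1.94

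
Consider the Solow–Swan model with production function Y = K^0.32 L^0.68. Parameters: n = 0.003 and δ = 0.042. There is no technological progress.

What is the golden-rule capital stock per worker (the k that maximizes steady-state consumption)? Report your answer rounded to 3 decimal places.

k_gold ≈ 17.900

The golden rule sets f'(k) = n + δ, i.e. α·k^(α−1) = n + δ.
So k^(1−α) = α / (n + δ) = 0.32 / 0.045 = 7.1111.
k_gold = 7.1111^(1/0.68) ≈ 17.8998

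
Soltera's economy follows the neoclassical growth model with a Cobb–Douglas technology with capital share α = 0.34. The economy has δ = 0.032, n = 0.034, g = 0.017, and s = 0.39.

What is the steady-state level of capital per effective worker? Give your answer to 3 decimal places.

Steady state requires s·f(k) = (n + g + δ)·k, i.e. s·k^α = (n + g + δ)·k.
Dividing both sides by k: k^(1−α) = s / (n + g + δ).
k^0.66 = 0.39 / (0.034 + 0.017 + 0.032) = 0.39 / 0.083 = 4.6988
k* = 4.6988^(1/0.66) ≈ 10.4271

k* ≈ 10.427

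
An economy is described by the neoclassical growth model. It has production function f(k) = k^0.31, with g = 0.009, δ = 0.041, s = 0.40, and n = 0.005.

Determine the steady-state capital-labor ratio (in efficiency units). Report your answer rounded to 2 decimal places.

In steady state, investment equals break-even investment: s·k^α = (n + g + δ)·k.
Rearranging, k^(1−α) = s / (n + g + δ).
k^0.69 = 0.40 / (0.005 + 0.009 + 0.041) = 0.40 / 0.055 = 7.2727
k* = 7.2727^(1/0.69) ≈ 17.7351

k* = 17.74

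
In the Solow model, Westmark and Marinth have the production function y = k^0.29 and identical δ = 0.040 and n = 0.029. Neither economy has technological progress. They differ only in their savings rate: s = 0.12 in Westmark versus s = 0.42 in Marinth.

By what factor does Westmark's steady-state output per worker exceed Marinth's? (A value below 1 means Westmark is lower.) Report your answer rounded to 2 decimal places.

Steady-state y* = [s/(n + δ)]^(α/(1−α)), so the ratio is [ (s_W/(n + δ)_W) / (s_M/(n + δ)_M) ]^0.4085.
s_W/(n + δ)_W = 0.12/0.069 = 1.7391; s_M/(n + δ)_M = 0.42/0.069 = 6.0870.
Ratio = (1.7391/6.0870)^0.4085 = 0.2857^0.4085 ≈ 0.5994

y*_W / y*_M ≈ 0.60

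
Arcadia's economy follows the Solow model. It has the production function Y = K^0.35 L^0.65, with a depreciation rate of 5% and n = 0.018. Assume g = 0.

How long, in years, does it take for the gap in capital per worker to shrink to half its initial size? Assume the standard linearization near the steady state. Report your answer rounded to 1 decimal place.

Near the steady state the convergence rate is λ = (1 − α)(n + δ).
λ = (1 − 0.35) × 0.068 = 0.65 × 0.068 = 0.0442
Half-life = ln 2 / λ = 0.6931 / 0.0442 ≈ 15.68 years

t_½ ≈ 15.7 years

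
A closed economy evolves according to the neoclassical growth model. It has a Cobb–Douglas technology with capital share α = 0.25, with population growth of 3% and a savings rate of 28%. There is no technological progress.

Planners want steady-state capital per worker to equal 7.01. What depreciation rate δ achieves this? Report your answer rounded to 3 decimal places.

At the steady state, Δk = 0, so s·k^α = (n + δ)·k.
So s / (n + δ) = (k*)^(1−α) = 7.01^0.75 = 4.3081.
Therefore n + δ = s / 4.3081 = 0.28 / 4.3081 = 0.0650, so δ = 0.0650 − 0.030 = 0.0350.

δ ≈ 0.035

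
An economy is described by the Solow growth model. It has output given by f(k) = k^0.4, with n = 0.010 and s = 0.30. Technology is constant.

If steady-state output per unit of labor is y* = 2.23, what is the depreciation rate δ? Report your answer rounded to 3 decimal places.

δ ≈ 0.080

Steady state requires s·f(k) = (n + δ)·k, i.e. s·k^α = (n + δ)·k.
Since y* = [s/(n + δ)]^(α/(1−α)), we have s/(n + δ) = (y*)^((1−α)/α) = 2.23^1.5 = 3.3301.
Therefore n + δ = s / 3.3301 = 0.30 / 3.3301 = 0.0901, so δ = 0.0901 − 0.010 = 0.0801.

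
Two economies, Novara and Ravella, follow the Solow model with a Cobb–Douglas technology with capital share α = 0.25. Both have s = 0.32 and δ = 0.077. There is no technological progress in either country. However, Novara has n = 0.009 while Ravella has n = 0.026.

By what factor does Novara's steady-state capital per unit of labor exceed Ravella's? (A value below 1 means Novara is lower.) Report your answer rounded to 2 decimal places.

Steady-state k* = [s/(n + δ)]^(1/(1−α)), so the ratio is [ (s_N/(n + δ)_N) / (s_R/(n + δ)_R) ]^1.3333.
s_N/(n + δ)_N = 0.32/0.086 = 3.7209; s_R/(n + δ)_R = 0.32/0.103 = 3.1068.
Ratio = (3.7209/3.1068)^1.3333 = 1.1977^1.3333 ≈ 1.2719

ratio ≈ 1.27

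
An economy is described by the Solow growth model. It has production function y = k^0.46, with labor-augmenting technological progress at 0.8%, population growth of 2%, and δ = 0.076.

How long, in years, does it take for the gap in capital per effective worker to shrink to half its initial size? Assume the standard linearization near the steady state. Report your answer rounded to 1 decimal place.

half-life ≈ 12.3 years

Near the steady state the convergence rate is λ = (1 − α)(n + g + δ).
λ = (1 − 0.46) × 0.104 = 0.54 × 0.104 = 0.05616
Half-life = ln 2 / λ = 0.6931 / 0.05616 ≈ 12.34 years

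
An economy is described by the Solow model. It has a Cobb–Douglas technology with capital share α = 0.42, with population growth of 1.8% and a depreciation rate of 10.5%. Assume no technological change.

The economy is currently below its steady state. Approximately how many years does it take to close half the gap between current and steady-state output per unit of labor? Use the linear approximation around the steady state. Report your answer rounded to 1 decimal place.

Near the steady state the convergence rate is λ = (1 − α)(n + δ).
λ = (1 − 0.42) × 0.123 = 0.58 × 0.123 = 0.07134
Half-life = ln 2 / λ = 0.6931 / 0.07134 ≈ 9.72 years

half-life ≈ 9.7 years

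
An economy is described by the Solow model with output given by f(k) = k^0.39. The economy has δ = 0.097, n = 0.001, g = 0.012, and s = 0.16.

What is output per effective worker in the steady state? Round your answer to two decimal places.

In steady state, investment equals break-even investment: s·k^α = (n + g + δ)·k.
Dividing both sides by k: k^(1−α) = s / (n + g + δ).
k^0.61 = 0.16 / (0.001 + 0.012 + 0.097) = 0.16 / 0.110 = 1.4545
k* = 1.4545^(1/0.61) ≈ 1.8482
y* = (k*)^α = 1.8482^0.39 ≈ 1.2707

y* ≈ 1.27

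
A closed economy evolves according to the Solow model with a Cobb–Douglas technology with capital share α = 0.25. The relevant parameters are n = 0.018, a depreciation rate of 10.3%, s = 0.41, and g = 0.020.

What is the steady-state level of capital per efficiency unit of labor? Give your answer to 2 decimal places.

k* = 4.15

At the steady state, Δk = 0, so s·k^α = (n + g + δ)·k.
Dividing both sides by k: k^(1−α) = s / (n + g + δ).
k^0.75 = 0.41 / (0.018 + 0.020 + 0.103) = 0.41 / 0.141 = 2.9078
k* = 2.9078^(1/0.75) ≈ 4.1504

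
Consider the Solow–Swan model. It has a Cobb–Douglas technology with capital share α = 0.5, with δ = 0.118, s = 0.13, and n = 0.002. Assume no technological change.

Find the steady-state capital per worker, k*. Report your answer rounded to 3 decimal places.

At the steady state, Δk = 0, so s·k^α = (n + δ)·k.
Rearranging, k^(1−α) = s / (n + δ).
k^0.5 = 0.13 / (0.002 + 0.118) = 0.13 / 0.120 = 1.0833
k* = 1.0833^(1/0.5) ≈ 1.1735

k* = 1.174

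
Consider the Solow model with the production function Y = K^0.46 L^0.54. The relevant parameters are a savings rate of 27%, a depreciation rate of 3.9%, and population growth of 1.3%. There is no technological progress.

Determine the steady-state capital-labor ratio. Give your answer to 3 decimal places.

k* ≈ 21.122

Steady state requires s·f(k) = (n + δ)·k, i.e. s·k^α = (n + δ)·k.
Dividing both sides by k: k^(1−α) = s / (n + δ).
k^0.54 = 0.27 / (0.013 + 0.039) = 0.27 / 0.052 = 5.1923
k* = 5.1923^(1/0.54) ≈ 21.1223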